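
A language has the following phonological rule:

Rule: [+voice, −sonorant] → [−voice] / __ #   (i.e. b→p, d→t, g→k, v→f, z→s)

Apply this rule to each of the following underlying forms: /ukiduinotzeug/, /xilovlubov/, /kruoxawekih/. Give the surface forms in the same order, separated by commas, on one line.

ukiduinotzeuk, xilovlubof, kruoxawekih

/ukiduinotzeug/: /g/ is a voiced obstruent in word-final position, so it devoices to [k]. → [ukiduinotzeuk].
/xilovlubov/: /v/ is a voiced obstruent in word-final position, so it devoices to [f]. → [xilovlubof].
/kruoxawekih/: the rule's environment is not met; surfaces unchanged as [kruoxawekih].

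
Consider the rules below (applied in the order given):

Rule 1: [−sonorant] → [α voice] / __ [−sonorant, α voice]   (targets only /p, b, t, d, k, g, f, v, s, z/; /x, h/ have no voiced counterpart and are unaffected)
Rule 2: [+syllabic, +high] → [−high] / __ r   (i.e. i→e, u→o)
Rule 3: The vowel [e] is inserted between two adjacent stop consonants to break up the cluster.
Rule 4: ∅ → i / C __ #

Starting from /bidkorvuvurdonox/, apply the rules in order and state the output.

Rule 1 (regressive voicing assimilation): /d/ precedes the voiceless obstruent /k/, so it devoices to [t] by assimilation. /bidkorvuvurdonox/ → bitkorvuvurdonox.
Rule 2 (pre-rhotic lowering): /u/ is a high vowel immediately before /r/, so it lowers to [o]. /bitkorvuvurdonox/ → bitkorvuvordonox.
Rule 3 (stop-cluster e-epenthesis): /t/ and /k/ form a stop–stop cluster, so [e] is inserted between them. /bitkorvuvordonox/ → bitekorvuvordonox.
Rule 4 (final i-epenthesis): the form ends in the consonant /x/, so [i] is inserted word-finally. /bitekorvuvordonox/ → bitekorvuvordonoxi.

bitekorvuvordonoxi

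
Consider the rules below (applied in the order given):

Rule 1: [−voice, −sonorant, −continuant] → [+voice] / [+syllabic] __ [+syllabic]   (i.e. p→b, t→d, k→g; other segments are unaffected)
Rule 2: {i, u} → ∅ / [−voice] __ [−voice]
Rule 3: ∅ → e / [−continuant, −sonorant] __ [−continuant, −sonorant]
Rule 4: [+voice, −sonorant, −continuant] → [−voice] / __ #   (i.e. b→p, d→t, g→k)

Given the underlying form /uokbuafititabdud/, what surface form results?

Rule 1 (intervocalic voicing): /t/ is a voiceless stop between vowels /i/ and /i/, so it voices to [d]. /t/ is a voiceless stop between vowels /i/ and /a/, so it voices to [d]. /uokbuafititabdud/ → uokbuafididabdud.
Rule 2 (high vowel syncope): no segment meets the environment; /uokbuafididabdud/ is unchanged.
Rule 3 (stop-cluster e-epenthesis): /k/ and /b/ form a stop–stop cluster, so [e] is inserted between them. /b/ and /d/ form a stop–stop cluster, so [e] is inserted between them. /uokbuafididabdud/ → uokebuafididabedud.
Rule 4 (final devoicing): /d/ is a voiced stop in word-final position, so it devoices to [t]. /uokebuafididabedud/ → uokebuafididabedut.

uokebuafididabedut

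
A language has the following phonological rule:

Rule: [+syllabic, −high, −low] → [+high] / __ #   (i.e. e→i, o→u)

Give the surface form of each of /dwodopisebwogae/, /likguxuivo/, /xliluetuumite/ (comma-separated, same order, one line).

dwodopisebwogai, likguxuivu, xliluetuumiti

/dwodopisebwogae/: /e/ is a mid vowel in word-final position, so it raises to [i]. → [dwodopisebwogai].
/likguxuivo/: /o/ is a mid vowel in word-final position, so it raises to [u]. → [likguxuivu].
/xliluetuumite/: /e/ is a mid vowel in word-final position, so it raises to [i]. → [xliluetuumiti].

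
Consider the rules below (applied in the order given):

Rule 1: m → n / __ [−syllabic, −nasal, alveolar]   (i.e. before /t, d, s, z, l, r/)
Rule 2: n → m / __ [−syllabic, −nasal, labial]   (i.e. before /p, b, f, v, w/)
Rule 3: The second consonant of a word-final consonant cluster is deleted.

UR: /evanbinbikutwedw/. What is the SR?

evambimbikutwed

Rule 1 (nasal place assimilation): no segment meets the environment; /evanbinbikutwedw/ is unchanged.
Rule 2 (nasal place assimilation): /n/ precedes the labial consonant /b/, so it assimilates in place to [m]. /n/ precedes the labial consonant /b/, so it assimilates in place to [m]. /evanbinbikutwedw/ → evambimbikutwedw.
Rule 3 (final cluster simplification): /w/ is the second consonant of a word-final cluster /dw/, so it deletes. /evambimbikutwedw/ → evambimbikutwed.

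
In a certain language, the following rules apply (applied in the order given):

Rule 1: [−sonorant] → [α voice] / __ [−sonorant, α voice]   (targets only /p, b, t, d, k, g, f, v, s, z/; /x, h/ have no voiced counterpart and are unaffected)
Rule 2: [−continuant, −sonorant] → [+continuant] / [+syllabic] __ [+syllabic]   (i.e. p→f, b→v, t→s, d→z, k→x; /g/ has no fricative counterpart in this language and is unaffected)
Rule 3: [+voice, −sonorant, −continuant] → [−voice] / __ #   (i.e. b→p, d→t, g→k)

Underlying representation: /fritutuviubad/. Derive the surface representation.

frisusuviuvat

Rule 1 (regressive voicing assimilation): no segment meets the environment; /fritutuviubad/ is unchanged.
Rule 2 (intervocalic spirantization): /t/ is a stop between vowels /i/ and /u/, so it spirantizes to the fricative [s]. /t/ is a stop between vowels /u/ and /u/, so it spirantizes to the fricative [s]. /b/ is a stop between vowels /u/ and /a/, so it spirantizes to the fricative [v]. /fritutuviubad/ → frisusuviuvad.
Rule 3 (final devoicing): /d/ is a voiced stop in word-final position, so it devoices to [t]. /frisusuviuvad/ → frisusuviuvat.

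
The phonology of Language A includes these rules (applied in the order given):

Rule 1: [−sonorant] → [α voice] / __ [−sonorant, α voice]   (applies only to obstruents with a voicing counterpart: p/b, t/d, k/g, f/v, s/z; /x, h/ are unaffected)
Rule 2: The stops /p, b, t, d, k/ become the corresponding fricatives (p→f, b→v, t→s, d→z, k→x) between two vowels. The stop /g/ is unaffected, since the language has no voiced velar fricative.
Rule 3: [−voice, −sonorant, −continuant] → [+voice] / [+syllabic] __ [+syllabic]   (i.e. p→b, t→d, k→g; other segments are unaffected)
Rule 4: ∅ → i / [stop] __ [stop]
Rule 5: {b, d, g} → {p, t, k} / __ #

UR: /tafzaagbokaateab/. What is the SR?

tavzaagiboxaaseap

Rule 1 (regressive voicing assimilation): /f/ precedes the voiced obstruent /z/, so it voices to [v] by assimilation. /tafzaagbokaateab/ → tavzaagbokaateab.
Rule 2 (intervocalic spirantization): /k/ is a stop between vowels /o/ and /a/, so it spirantizes to the fricative [x]. /t/ is a stop between vowels /a/ and /e/, so it spirantizes to the fricative [s]. /tavzaagbokaateab/ → tavzaagboxaaseab.
Rule 3 (intervocalic voicing): no segment meets the environment; /tavzaagboxaaseab/ is unchanged.
Rule 4 (stop-cluster i-epenthesis): /g/ and /b/ form a stop–stop cluster, so [i] is inserted between them. /tavzaagboxaaseab/ → tavzaagiboxaaseab.
Rule 5 (final devoicing): /b/ is a voiced stop in word-final position, so it devoices to [p]. /tavzaagiboxaaseab/ → tavzaagiboxaaseap.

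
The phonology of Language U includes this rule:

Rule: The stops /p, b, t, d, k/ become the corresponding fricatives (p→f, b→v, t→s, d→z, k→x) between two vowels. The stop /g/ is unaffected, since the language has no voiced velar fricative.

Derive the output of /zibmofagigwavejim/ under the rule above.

zibmofagigwavejim

No segment of /zibmofagigwavejim/ meets the structural description of the rule, so the form surfaces unchanged.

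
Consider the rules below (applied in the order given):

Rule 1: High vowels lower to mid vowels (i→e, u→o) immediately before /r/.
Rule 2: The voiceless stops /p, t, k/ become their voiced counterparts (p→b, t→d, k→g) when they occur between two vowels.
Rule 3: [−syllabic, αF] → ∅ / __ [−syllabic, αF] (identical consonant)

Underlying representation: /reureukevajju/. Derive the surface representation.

Rule 1 (pre-rhotic lowering): /u/ is a high vowel immediately before /r/, so it lowers to [o]. /reureukevajju/ → reoreukevajju.
Rule 2 (intervocalic voicing): /k/ is a voiceless stop between vowels /u/ and /e/, so it voices to [g]. /reoreukevajju/ → reoreugevajju.
Rule 3 (degemination): /jj/ is a geminate; the first /j/ deletes. /reoreugevajju/ → reoreugevaju.

reoreugevaju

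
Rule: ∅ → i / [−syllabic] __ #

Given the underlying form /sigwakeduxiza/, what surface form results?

No segment of /sigwakeduxiza/ meets the structural description of the rule, so the form surfaces unchanged.

sigwakeduxiza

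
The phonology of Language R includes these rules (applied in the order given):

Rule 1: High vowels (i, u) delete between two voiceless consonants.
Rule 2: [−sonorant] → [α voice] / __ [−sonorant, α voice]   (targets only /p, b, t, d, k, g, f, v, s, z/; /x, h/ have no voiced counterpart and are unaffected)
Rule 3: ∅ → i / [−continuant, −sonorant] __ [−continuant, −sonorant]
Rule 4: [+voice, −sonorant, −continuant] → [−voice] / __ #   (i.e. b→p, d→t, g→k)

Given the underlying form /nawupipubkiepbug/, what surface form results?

nawupipupikiebibuk

Rule 1 (high vowel syncope): /i/ is a high vowel flanked by voiceless consonants /p/ and /p/, so it deletes. /nawupipubkiepbug/ → nawuppubkiepbug.
Rule 2 (regressive voicing assimilation): /b/ precedes the voiceless obstruent /k/, so it devoices to [p] by assimilation. /p/ precedes the voiced obstruent /b/, so it voices to [b] by assimilation. /nawuppubkiepbug/ → nawuppupkiebbug.
Rule 3 (stop-cluster i-epenthesis): /p/ and /p/ form a stop–stop cluster, so [i] is inserted between them. /p/ and /k/ form a stop–stop cluster, so [i] is inserted between them. /b/ and /b/ form a stop–stop cluster, so [i] is inserted between them. /nawuppupkiebbug/ → nawupipupikiebibug.
Rule 4 (final devoicing): /g/ is a voiced stop in word-final position, so it devoices to [k]. /nawupipupikiebibug/ → nawupipupikiebibuk.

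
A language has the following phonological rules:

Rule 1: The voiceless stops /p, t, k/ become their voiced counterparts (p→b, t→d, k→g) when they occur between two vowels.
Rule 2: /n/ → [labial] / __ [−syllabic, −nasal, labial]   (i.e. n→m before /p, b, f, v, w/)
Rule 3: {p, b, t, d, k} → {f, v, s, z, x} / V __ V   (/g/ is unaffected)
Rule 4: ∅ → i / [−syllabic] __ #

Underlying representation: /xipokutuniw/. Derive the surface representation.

Rule 1 (intervocalic voicing): /p/ is a voiceless stop between vowels /i/ and /o/, so it voices to [b]. /k/ is a voiceless stop between vowels /o/ and /u/, so it voices to [g]. /t/ is a voiceless stop between vowels /u/ and /u/, so it voices to [d]. /xipokutuniw/ → xiboguduniw.
Rule 2 (nasal place assimilation): no segment meets the environment; /xiboguduniw/ is unchanged.
Rule 3 (intervocalic spirantization): /b/ is a stop between vowels /i/ and /o/, so it spirantizes to the fricative [v]. /d/ is a stop between vowels /u/ and /u/, so it spirantizes to the fricative [z]. /xiboguduniw/ → xivoguzuniw.
Rule 4 (final i-epenthesis): the form ends in the consonant /w/, so [i] is inserted word-finally. /xivoguzuniw/ → xivoguzuniwi.

xivoguzuniwi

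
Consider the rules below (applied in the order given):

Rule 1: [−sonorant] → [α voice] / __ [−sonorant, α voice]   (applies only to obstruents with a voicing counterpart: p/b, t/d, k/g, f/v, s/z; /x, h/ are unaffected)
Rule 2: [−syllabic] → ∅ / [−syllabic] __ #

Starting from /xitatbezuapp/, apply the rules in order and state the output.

xitadbezuap

Rule 1 (regressive voicing assimilation): /t/ precedes the voiced obstruent /b/, so it voices to [d] by assimilation. /xitatbezuapp/ → xitadbezuapp.
Rule 2 (final cluster simplification): /p/ is the second consonant of a word-final cluster /pp/, so it deletes. /xitadbezuapp/ → xitadbezuap.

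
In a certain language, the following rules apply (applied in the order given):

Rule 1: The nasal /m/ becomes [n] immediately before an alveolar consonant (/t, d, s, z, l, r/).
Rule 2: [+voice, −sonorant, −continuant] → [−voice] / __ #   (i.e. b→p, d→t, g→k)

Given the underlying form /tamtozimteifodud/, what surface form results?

tantozinteifodut

Rule 1 (nasal place assimilation): /m/ precedes the alveolar consonant /t/, so it assimilates in place to [n]. /m/ precedes the alveolar consonant /t/, so it assimilates in place to [n]. /tamtozimteifodud/ → tantozinteifodud.
Rule 2 (final devoicing): /d/ is a voiced stop in word-final position, so it devoices to [t]. /tantozinteifodud/ → tantozinteifodut.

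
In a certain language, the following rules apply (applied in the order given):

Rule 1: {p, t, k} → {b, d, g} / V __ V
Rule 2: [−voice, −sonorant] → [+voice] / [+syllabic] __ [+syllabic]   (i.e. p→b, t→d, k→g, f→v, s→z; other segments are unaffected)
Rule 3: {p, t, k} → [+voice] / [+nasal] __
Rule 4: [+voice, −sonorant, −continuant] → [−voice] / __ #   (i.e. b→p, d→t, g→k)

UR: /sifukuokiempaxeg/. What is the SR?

sivuguogiembaxek

Rule 1 (intervocalic voicing): /k/ is a voiceless stop between vowels /u/ and /u/, so it voices to [g]. /k/ is a voiceless stop between vowels /o/ and /i/, so it voices to [g]. /sifukuokiempaxeg/ → sifuguogiempaxeg.
Rule 2 (intervocalic voicing): /f/ is a voiceless obstruent between vowels /i/ and /u/, so it voices to [v]. /sifuguogiempaxeg/ → sivuguogiempaxeg.
Rule 3 (post-nasal voicing): /p/ is a voiceless stop immediately after the nasal /m/, so it voices to [b]. /sivuguogiempaxeg/ → sivuguogiembaxeg.
Rule 4 (final devoicing): /g/ is a voiced stop in word-final position, so it devoices to [k]. /sivuguogiembaxeg/ → sivuguogiembaxek.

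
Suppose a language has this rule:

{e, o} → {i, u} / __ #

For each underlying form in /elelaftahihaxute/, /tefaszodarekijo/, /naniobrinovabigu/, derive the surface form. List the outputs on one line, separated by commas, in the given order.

/elelaftahihaxute/: /e/ is a mid vowel in word-final position, so it raises to [i]. → [elelaftahihaxuti].
/tefaszodarekijo/: /o/ is a mid vowel in word-final position, so it raises to [u]. → [tefaszodarekiju].
/naniobrinovabigu/: the rule's environment is not met; surfaces unchanged as [naniobrinovabigu].

elelaftahihaxuti, tefaszodarekiju, naniobrinovabigu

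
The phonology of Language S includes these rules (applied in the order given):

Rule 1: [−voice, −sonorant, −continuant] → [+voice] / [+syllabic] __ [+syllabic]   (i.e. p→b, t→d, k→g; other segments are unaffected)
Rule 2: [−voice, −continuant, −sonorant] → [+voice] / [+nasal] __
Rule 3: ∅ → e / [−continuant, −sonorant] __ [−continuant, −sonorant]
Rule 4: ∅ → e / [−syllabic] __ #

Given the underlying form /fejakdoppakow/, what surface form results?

Rule 1 (intervocalic voicing): /k/ is a voiceless stop between vowels /a/ and /o/, so it voices to [g]. /fejakdoppakow/ → fejakdoppagow.
Rule 2 (post-nasal voicing): no segment meets the environment; /fejakdoppagow/ is unchanged.
Rule 3 (stop-cluster e-epenthesis): /k/ and /d/ form a stop–stop cluster, so [e] is inserted between them. /p/ and /p/ form a stop–stop cluster, so [e] is inserted between them. /fejakdoppagow/ → fejakedopepagow.
Rule 4 (final e-epenthesis): the form ends in the consonant /w/, so [e] is inserted word-finally. /fejakedopepagow/ → fejakedopepagowe.

fejakedopepagowe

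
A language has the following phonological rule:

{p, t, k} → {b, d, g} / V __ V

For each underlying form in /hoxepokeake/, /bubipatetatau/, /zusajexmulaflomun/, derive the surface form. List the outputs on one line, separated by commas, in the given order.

/hoxepokeake/: /p/ is a voiceless stop between vowels /e/ and /o/, so it voices to [b]. /k/ is a voiceless stop between vowels /o/ and /e/, so it voices to [g]. /k/ is a voiceless stop between vowels /a/ and /e/, so it voices to [g]. → [hoxebogeage].
/bubipatetatau/: /p/ is a voiceless stop between vowels /i/ and /a/, so it voices to [b]. /t/ is a voiceless stop between vowels /a/ and /e/, so it voices to [d]. /t/ is a voiceless stop between vowels /e/ and /a/, so it voices to [d]. /t/ is a voiceless stop between vowels /a/ and /a/, so it voices to [d]. → [bubibadedadau].
/zusajexmulaflomun/: the rule's environment is not met; surfaces unchanged as [zusajexmulaflomun].

hoxebogeage, bubibadedadau, zusajexmulaflomun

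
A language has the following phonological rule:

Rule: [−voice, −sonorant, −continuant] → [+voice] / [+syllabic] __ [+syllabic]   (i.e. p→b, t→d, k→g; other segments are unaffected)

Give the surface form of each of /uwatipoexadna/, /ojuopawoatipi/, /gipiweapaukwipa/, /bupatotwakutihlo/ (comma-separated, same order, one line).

uwadiboexadna, ojuobawoadibi, gibiweabaukwiba, bubadotwagudihlo

/uwatipoexadna/: /t/ is a voiceless stop between vowels /a/ and /i/, so it voices to [d]. /p/ is a voiceless stop between vowels /i/ and /o/, so it voices to [b]. → [uwadiboexadna].
/ojuopawoatipi/: /p/ is a voiceless stop between vowels /o/ and /a/, so it voices to [b]. /t/ is a voiceless stop between vowels /a/ and /i/, so it voices to [d]. /p/ is a voiceless stop between vowels /i/ and /i/, so it voices to [b]. → [ojuobawoadibi].
/gipiweapaukwipa/: /p/ is a voiceless stop between vowels /i/ and /i/, so it voices to [b]. /p/ is a voiceless stop between vowels /a/ and /a/, so it voices to [b]. /p/ is a voiceless stop between vowels /i/ and /a/, so it voices to [b]. → [gibiweabaukwiba].
/bupatotwakutihlo/: /p/ is a voiceless stop between vowels /u/ and /a/, so it voices to [b]. /t/ is a voiceless stop between vowels /a/ and /o/, so it voices to [d]. /k/ is a voiceless stop between vowels /a/ and /u/, so it voices to [g]. /t/ is a voiceless stop between vowels /u/ and /i/, so it voices to [d]. → [bubadotwagudihlo].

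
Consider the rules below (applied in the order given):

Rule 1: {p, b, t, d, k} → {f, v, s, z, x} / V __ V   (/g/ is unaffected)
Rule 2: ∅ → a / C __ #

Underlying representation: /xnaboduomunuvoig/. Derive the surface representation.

xnavozuomunuvoiga

Rule 1 (intervocalic spirantization): /b/ is a stop between vowels /a/ and /o/, so it spirantizes to the fricative [v]. /d/ is a stop between vowels /o/ and /u/, so it spirantizes to the fricative [z]. /xnaboduomunuvoig/ → xnavozuomunuvoig.
Rule 2 (final a-epenthesis): the form ends in the consonant /g/, so [a] is inserted word-finally. /xnavozuomunuvoig/ → xnavozuomunuvoiga.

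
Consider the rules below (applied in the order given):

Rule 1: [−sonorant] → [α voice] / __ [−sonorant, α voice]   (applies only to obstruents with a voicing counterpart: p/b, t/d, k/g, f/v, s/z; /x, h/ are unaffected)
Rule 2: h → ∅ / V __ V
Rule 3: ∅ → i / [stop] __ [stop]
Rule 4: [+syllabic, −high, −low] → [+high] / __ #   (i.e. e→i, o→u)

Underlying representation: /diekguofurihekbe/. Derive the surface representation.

Rule 1 (regressive voicing assimilation): /k/ precedes the voiced obstruent /g/, so it voices to [g] by assimilation. /k/ precedes the voiced obstruent /b/, so it voices to [g] by assimilation. /diekguofurihekbe/ → diegguofurihegbe.
Rule 2 (intervocalic h-deletion): /h/ occurs between vowels /i/ and /e/, so it deletes. /diegguofurihegbe/ → diegguofuriegbe.
Rule 3 (stop-cluster i-epenthesis): /g/ and /g/ form a stop–stop cluster, so [i] is inserted between them. /g/ and /b/ form a stop–stop cluster, so [i] is inserted between them. /diegguofuriegbe/ → diegiguofuriegibe.
Rule 4 (final vowel raising): /e/ is a mid vowel in word-final position, so it raises to [i]. /diegiguofuriegibe/ → diegiguofuriegibi.

diegiguofuriegibi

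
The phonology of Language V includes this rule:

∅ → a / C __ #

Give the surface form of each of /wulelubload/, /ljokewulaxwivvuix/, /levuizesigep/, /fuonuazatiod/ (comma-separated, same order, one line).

wulelubloada, ljokewulaxwivvuixa, levuizesigepa, fuonuazatioda

/wulelubload/: the form ends in the consonant /d/, so [a] is inserted word-finally. → [wulelubloada].
/ljokewulaxwivvuix/: the form ends in the consonant /x/, so [a] is inserted word-finally. → [ljokewulaxwivvuixa].
/levuizesigep/: the form ends in the consonant /p/, so [a] is inserted word-finally. → [levuizesigepa].
/fuonuazatiod/: the form ends in the consonant /d/, so [a] is inserted word-finally. → [fuonuazatioda].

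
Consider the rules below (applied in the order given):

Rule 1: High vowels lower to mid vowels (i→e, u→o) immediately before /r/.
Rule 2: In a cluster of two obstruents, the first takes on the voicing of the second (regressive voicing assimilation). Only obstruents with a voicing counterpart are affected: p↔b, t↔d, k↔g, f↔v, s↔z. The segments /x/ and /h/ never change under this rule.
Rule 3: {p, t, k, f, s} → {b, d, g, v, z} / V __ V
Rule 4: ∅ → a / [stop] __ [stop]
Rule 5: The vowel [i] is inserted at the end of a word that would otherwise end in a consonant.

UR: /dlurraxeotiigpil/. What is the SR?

Rule 1 (pre-rhotic lowering): /u/ is a high vowel immediately before /r/, so it lowers to [o]. /dlurraxeotiigpil/ → dlorraxeotiigpil.
Rule 2 (regressive voicing assimilation): /g/ precedes the voiceless obstruent /p/, so it devoices to [k] by assimilation. /dlorraxeotiigpil/ → dlorraxeotiikpil.
Rule 3 (intervocalic voicing): /t/ is a voiceless obstruent between vowels /o/ and /i/, so it voices to [d]. /dlorraxeotiikpil/ → dlorraxeodiikpil.
Rule 4 (stop-cluster a-epenthesis): /k/ and /p/ form a stop–stop cluster, so [a] is inserted between them. /dlorraxeodiikpil/ → dlorraxeodiikapil.
Rule 5 (final i-epenthesis): the form ends in the consonant /l/, so [i] is inserted word-finally. /dlorraxeodiikapil/ → dlorraxeodiikapili.

dlorraxeodiikapili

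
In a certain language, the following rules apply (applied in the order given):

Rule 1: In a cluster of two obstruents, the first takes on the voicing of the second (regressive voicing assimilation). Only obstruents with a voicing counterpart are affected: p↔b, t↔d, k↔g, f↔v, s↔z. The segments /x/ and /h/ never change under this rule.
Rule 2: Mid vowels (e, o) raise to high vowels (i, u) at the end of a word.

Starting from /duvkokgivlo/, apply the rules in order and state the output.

dufkoggivlu

Rule 1 (regressive voicing assimilation): /v/ precedes the voiceless obstruent /k/, so it devoices to [f] by assimilation. /k/ precedes the voiced obstruent /g/, so it voices to [g] by assimilation. /duvkokgivlo/ → dufkoggivlo.
Rule 2 (final vowel raising): /o/ is a mid vowel in word-final position, so it raises to [u]. /dufkoggivlo/ → dufkoggivlu.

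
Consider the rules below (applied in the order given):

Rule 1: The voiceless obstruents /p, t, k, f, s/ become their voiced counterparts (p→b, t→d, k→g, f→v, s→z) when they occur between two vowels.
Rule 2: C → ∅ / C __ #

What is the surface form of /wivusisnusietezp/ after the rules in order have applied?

wivuzisnuziedez

Rule 1 (intervocalic voicing): /s/ is a voiceless obstruent between vowels /u/ and /i/, so it voices to [z]. /s/ is a voiceless obstruent between vowels /u/ and /i/, so it voices to [z]. /t/ is a voiceless obstruent between vowels /e/ and /e/, so it voices to [d]. /wivusisnusietezp/ → wivuzisnuziedezp.
Rule 2 (final cluster simplification): /p/ is the second consonant of a word-final cluster /zp/, so it deletes. /wivuzisnuziedezp/ → wivuzisnuziedez.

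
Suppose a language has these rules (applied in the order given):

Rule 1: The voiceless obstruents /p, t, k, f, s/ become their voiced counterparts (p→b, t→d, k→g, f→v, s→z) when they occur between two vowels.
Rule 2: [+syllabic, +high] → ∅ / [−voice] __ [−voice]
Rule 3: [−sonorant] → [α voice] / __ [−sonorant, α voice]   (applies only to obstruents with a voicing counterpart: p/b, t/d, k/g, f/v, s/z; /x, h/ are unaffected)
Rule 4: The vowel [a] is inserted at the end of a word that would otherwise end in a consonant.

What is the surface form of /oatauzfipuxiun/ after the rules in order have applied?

Rule 1 (intervocalic voicing): /t/ is a voiceless obstruent between vowels /a/ and /a/, so it voices to [d]. /p/ is a voiceless obstruent between vowels /i/ and /u/, so it voices to [b]. /oatauzfipuxiun/ → oadauzfibuxiun.
Rule 2 (high vowel syncope): no segment meets the environment; /oadauzfibuxiun/ is unchanged.
Rule 3 (regressive voicing assimilation): /z/ precedes the voiceless obstruent /f/, so it devoices to [s] by assimilation. /oadauzfibuxiun/ → oadausfibuxiun.
Rule 4 (final a-epenthesis): the form ends in the consonant /n/, so [a] is inserted word-finally. /oadausfibuxiun/ → oadausfibuxiuna.

oadausfibuxiuna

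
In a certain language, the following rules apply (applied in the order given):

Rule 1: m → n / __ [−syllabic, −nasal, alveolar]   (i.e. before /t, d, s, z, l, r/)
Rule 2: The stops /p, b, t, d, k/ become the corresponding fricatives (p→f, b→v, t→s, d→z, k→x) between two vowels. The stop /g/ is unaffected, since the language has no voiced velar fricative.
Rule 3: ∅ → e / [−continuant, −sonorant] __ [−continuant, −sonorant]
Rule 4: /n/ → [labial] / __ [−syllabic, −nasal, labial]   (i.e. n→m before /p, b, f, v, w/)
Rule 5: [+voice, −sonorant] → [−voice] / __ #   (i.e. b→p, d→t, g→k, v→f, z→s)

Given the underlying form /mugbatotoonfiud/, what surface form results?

mugebasosoomfiut

Rule 1 (nasal place assimilation): no segment meets the environment; /mugbatotoonfiud/ is unchanged.
Rule 2 (intervocalic spirantization): /t/ is a stop between vowels /a/ and /o/, so it spirantizes to the fricative [s]. /t/ is a stop between vowels /o/ and /o/, so it spirantizes to the fricative [s]. /mugbatotoonfiud/ → mugbasosoonfiud.
Rule 3 (stop-cluster e-epenthesis): /g/ and /b/ form a stop–stop cluster, so [e] is inserted between them. /mugbasosoonfiud/ → mugebasosoonfiud.
Rule 4 (nasal place assimilation): /n/ precedes the labial consonant /f/, so it assimilates in place to [m]. /mugebasosoonfiud/ → mugebasosoomfiud.
Rule 5 (final devoicing): /d/ is a voiced obstruent in word-final position, so it devoices to [t]. /mugebasosoomfiud/ → mugebasosoomfiut.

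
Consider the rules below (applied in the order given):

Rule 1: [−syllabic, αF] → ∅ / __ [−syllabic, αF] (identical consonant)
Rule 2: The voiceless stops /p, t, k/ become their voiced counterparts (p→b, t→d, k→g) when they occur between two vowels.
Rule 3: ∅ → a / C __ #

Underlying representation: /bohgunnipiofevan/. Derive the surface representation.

bohgunibiofevana

Rule 1 (degemination): /nn/ is a geminate; the first /n/ deletes. /bohgunnipiofevan/ → bohgunipiofevan.
Rule 2 (intervocalic voicing): /p/ is a voiceless stop between vowels /i/ and /i/, so it voices to [b]. /bohgunipiofevan/ → bohgunibiofevan.
Rule 3 (final a-epenthesis): the form ends in the consonant /n/, so [a] is inserted word-finally. /bohgunibiofevan/ → bohgunibiofevana.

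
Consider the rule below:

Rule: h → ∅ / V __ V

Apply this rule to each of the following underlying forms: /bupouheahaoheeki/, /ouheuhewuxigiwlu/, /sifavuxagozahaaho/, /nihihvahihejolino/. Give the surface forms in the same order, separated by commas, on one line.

/bupouheahaoheeki/: /h/ occurs between vowels /u/ and /e/, so it deletes. /h/ occurs between vowels /a/ and /a/, so it deletes. /h/ occurs between vowels /o/ and /e/, so it deletes. → [bupoueaaoeeki].
/ouheuhewuxigiwlu/: /h/ occurs between vowels /u/ and /e/, so it deletes. /h/ occurs between vowels /u/ and /e/, so it deletes. → [oueuewuxigiwlu].
/sifavuxagozahaaho/: /h/ occurs between vowels /a/ and /a/, so it deletes. /h/ occurs between vowels /a/ and /o/, so it deletes. → [sifavuxagozaaao].
/nihihvahihejolino/: /h/ occurs between vowels /i/ and /i/, so it deletes. /h/ occurs between vowels /a/ and /i/, so it deletes. /h/ occurs between vowels /i/ and /e/, so it deletes. → [niihvaiejolino].

bupoueaaoeeki, oueuewuxigiwlu, sifavuxagozaaao, niihvaiejolino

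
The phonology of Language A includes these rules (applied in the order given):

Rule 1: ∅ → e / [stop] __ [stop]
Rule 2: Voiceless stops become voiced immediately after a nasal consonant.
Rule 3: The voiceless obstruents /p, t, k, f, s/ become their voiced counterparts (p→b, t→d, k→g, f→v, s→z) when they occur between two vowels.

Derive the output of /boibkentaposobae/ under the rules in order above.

Rule 1 (stop-cluster e-epenthesis): /b/ and /k/ form a stop–stop cluster, so [e] is inserted between them. /boibkentaposobae/ → boibekentaposobae.
Rule 2 (post-nasal voicing): /t/ is a voiceless stop immediately after the nasal /n/, so it voices to [d]. /boibekentaposobae/ → boibekendaposobae.
Rule 3 (intervocalic voicing): /k/ is a voiceless obstruent between vowels /e/ and /e/, so it voices to [g]. /p/ is a voiceless obstruent between vowels /a/ and /o/, so it voices to [b]. /s/ is a voiceless obstruent between vowels /o/ and /o/, so it voices to [z]. /boibekendaposobae/ → boibegendabozobae.

boibegendabozobae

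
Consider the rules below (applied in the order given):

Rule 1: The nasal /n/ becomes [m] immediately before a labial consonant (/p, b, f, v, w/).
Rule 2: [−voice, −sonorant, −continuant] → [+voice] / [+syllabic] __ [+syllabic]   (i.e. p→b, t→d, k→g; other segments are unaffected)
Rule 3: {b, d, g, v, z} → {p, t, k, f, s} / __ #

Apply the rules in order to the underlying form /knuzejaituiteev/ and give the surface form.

knuzejaiduideef

Rule 1 (nasal place assimilation): no segment meets the environment; /knuzejaituiteev/ is unchanged.
Rule 2 (intervocalic voicing): /t/ is a voiceless stop between vowels /i/ and /u/, so it voices to [d]. /t/ is a voiceless stop between vowels /i/ and /e/, so it voices to [d]. /knuzejaituiteev/ → knuzejaiduideev.
Rule 3 (final devoicing): /v/ is a voiced obstruent in word-final position, so it devoices to [f]. /knuzejaiduideev/ → knuzejaiduideef.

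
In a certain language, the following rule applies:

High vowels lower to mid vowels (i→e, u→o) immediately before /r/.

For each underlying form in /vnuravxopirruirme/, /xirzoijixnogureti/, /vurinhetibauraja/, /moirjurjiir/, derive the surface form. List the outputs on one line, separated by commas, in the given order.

/vnuravxopirruirme/: /u/ is a high vowel immediately before /r/, so it lowers to [o]. /i/ is a high vowel immediately before /r/, so it lowers to [e]. /i/ is a high vowel immediately before /r/, so it lowers to [e]. → [vnoravxoperruerme].
/xirzoijixnogureti/: /i/ is a high vowel immediately before /r/, so it lowers to [e]. /u/ is a high vowel immediately before /r/, so it lowers to [o]. → [xerzoijixnogoreti].
/vurinhetibauraja/: /u/ is a high vowel immediately before /r/, so it lowers to [o]. /u/ is a high vowel immediately before /r/, so it lowers to [o]. → [vorinhetibaoraja].
/moirjurjiir/: /i/ is a high vowel immediately before /r/, so it lowers to [e]. /u/ is a high vowel immediately before /r/, so it lowers to [o]. /i/ is a high vowel immediately before /r/, so it lowers to [e]. → [moerjorjier].

vnoravxoperruerme, xerzoijixnogoreti, vorinhetibaoraja, moerjorjier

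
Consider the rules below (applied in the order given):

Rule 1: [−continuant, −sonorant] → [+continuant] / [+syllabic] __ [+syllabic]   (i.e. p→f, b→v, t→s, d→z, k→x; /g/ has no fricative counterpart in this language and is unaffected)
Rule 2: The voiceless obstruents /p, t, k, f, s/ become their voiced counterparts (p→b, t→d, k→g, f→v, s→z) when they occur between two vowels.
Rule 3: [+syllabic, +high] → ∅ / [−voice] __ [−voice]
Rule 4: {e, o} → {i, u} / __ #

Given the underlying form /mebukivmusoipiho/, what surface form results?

Rule 1 (intervocalic spirantization): /b/ is a stop between vowels /e/ and /u/, so it spirantizes to the fricative [v]. /k/ is a stop between vowels /u/ and /i/, so it spirantizes to the fricative [x]. /p/ is a stop between vowels /i/ and /i/, so it spirantizes to the fricative [f]. /mebukivmusoipiho/ → mevuxivmusoifiho.
Rule 2 (intervocalic voicing): /s/ is a voiceless obstruent between vowels /u/ and /o/, so it voices to [z]. /f/ is a voiceless obstruent between vowels /i/ and /i/, so it voices to [v]. /mevuxivmusoifiho/ → mevuxivmuzoiviho.
Rule 3 (high vowel syncope): no segment meets the environment; /mevuxivmuzoiviho/ is unchanged.
Rule 4 (final vowel raising): /o/ is a mid vowel in word-final position, so it raises to [u]. /mevuxivmuzoiviho/ → mevuxivmuzoivihu.

mevuxivmuzoivihu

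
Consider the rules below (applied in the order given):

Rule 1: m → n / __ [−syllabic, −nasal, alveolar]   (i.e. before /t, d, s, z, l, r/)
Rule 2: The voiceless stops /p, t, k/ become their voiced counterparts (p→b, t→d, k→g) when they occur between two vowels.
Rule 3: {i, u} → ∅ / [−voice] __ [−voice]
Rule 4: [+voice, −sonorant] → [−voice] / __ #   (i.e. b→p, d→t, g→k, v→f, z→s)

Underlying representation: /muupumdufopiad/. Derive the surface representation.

muubundufobiat

Rule 1 (nasal place assimilation): /m/ precedes the alveolar consonant /d/, so it assimilates in place to [n]. /muupumdufopiad/ → muupundufopiad.
Rule 2 (intervocalic voicing): /p/ is a voiceless stop between vowels /u/ and /u/, so it voices to [b]. /p/ is a voiceless stop between vowels /o/ and /i/, so it voices to [b]. /muupundufopiad/ → muubundufobiad.
Rule 3 (high vowel syncope): no segment meets the environment; /muubundufobiad/ is unchanged.
Rule 4 (final devoicing): /d/ is a voiced obstruent in word-final position, so it devoices to [t]. /muubundufobiad/ → muubundufobiat.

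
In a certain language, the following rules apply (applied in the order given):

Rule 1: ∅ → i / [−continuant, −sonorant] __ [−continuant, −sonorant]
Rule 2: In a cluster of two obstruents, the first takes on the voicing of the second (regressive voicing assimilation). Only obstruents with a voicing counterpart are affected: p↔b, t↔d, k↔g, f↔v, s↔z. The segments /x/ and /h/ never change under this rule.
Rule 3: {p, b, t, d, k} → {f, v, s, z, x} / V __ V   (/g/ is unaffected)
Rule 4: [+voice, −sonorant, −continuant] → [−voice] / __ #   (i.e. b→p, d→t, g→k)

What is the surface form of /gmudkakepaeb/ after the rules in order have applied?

Rule 1 (stop-cluster i-epenthesis): /d/ and /k/ form a stop–stop cluster, so [i] is inserted between them. /gmudkakepaeb/ → gmudikakepaeb.
Rule 2 (regressive voicing assimilation): no segment meets the environment; /gmudikakepaeb/ is unchanged.
Rule 3 (intervocalic spirantization): /d/ is a stop between vowels /u/ and /i/, so it spirantizes to the fricative [z]. /k/ is a stop between vowels /i/ and /a/, so it spirantizes to the fricative [x]. /k/ is a stop between vowels /a/ and /e/, so it spirantizes to the fricative [x]. /p/ is a stop between vowels /e/ and /a/, so it spirantizes to the fricative [f]. /gmudikakepaeb/ → gmuzixaxefaeb.
Rule 4 (final devoicing): /b/ is a voiced stop in word-final position, so it devoices to [p]. /gmuzixaxefaeb/ → gmuzixaxefaep.

gmuzixaxefaep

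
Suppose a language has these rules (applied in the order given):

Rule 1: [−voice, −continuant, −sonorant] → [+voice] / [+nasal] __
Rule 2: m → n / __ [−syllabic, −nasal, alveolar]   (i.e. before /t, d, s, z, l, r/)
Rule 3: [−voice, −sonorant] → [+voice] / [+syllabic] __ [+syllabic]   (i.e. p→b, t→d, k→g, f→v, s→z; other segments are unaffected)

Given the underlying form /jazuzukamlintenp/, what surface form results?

jazuzuganlindenb

Rule 1 (post-nasal voicing): /t/ is a voiceless stop immediately after the nasal /n/, so it voices to [d]. /p/ is a voiceless stop immediately after the nasal /n/, so it voices to [b]. /jazuzukamlintenp/ → jazuzukamlindenb.
Rule 2 (nasal place assimilation): /m/ precedes the alveolar consonant /l/, so it assimilates in place to [n]. /jazuzukamlindenb/ → jazuzukanlindenb.
Rule 3 (intervocalic voicing): /k/ is a voiceless obstruent between vowels /u/ and /a/, so it voices to [g]. /jazuzukanlindenb/ → jazuzuganlindenb.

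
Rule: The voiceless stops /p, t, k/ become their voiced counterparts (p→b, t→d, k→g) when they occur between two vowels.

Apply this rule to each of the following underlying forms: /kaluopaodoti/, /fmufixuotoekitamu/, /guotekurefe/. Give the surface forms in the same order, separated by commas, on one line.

kaluobaododi, fmufixuodoegidamu, guodegurefe

/kaluopaodoti/: /p/ is a voiceless stop between vowels /o/ and /a/, so it voices to [b]. /t/ is a voiceless stop between vowels /o/ and /i/, so it voices to [d]. → [kaluobaododi].
/fmufixuotoekitamu/: /t/ is a voiceless stop between vowels /o/ and /o/, so it voices to [d]. /k/ is a voiceless stop between vowels /e/ and /i/, so it voices to [g]. /t/ is a voiceless stop between vowels /i/ and /a/, so it voices to [d]. → [fmufixuodoegidamu].
/guotekurefe/: /t/ is a voiceless stop between vowels /o/ and /e/, so it voices to [d]. /k/ is a voiceless stop between vowels /e/ and /u/, so it voices to [g]. → [guodegurefe].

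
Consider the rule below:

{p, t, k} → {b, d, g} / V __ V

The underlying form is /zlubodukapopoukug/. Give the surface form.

zlubodugabobougug

/k/ is a voiceless stop between vowels /u/ and /a/, so it voices to [g].
/p/ is a voiceless stop between vowels /a/ and /o/, so it voices to [b].
/p/ is a voiceless stop between vowels /o/ and /o/, so it voices to [b].
/k/ is a voiceless stop between vowels /u/ and /u/, so it voices to [g].
Surface form: [zlubodugabobougug].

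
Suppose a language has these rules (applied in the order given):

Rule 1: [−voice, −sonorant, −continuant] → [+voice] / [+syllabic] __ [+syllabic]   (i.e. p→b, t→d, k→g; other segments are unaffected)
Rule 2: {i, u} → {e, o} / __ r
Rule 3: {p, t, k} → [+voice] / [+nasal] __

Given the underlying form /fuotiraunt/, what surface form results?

fuoderaund

Rule 1 (intervocalic voicing): /t/ is a voiceless stop between vowels /o/ and /i/, so it voices to [d]. /fuotiraunt/ → fuodiraunt.
Rule 2 (pre-rhotic lowering): /i/ is a high vowel immediately before /r/, so it lowers to [e]. /fuodiraunt/ → fuoderaunt.
Rule 3 (post-nasal voicing): /t/ is a voiceless stop immediately after the nasal /n/, so it voices to [d]. /fuoderaunt/ → fuoderaund.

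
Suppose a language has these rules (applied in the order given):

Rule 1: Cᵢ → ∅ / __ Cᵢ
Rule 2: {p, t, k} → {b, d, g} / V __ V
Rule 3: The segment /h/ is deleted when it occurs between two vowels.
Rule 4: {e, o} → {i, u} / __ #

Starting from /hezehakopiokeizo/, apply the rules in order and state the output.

Rule 1 (degemination): no segment meets the environment; /hezehakopiokeizo/ is unchanged.
Rule 2 (intervocalic voicing): /k/ is a voiceless stop between vowels /a/ and /o/, so it voices to [g]. /p/ is a voiceless stop between vowels /o/ and /i/, so it voices to [b]. /k/ is a voiceless stop between vowels /o/ and /e/, so it voices to [g]. /hezehakopiokeizo/ → hezehagobiogeizo.
Rule 3 (intervocalic h-deletion): /h/ occurs between vowels /e/ and /a/, so it deletes. /hezehagobiogeizo/ → hezeagobiogeizo.
Rule 4 (final vowel raising): /o/ is a mid vowel in word-final position, so it raises to [u]. /hezeagobiogeizo/ → hezeagobiogeizu.

hezeagobiogeizu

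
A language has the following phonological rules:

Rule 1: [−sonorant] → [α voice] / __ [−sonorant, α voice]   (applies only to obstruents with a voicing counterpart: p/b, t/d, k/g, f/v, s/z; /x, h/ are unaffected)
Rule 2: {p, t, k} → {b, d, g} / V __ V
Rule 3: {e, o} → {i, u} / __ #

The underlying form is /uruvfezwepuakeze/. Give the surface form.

Rule 1 (regressive voicing assimilation): /v/ precedes the voiceless obstruent /f/, so it devoices to [f] by assimilation. /uruvfezwepuakeze/ → uruffezwepuakeze.
Rule 2 (intervocalic voicing): /p/ is a voiceless stop between vowels /e/ and /u/, so it voices to [b]. /k/ is a voiceless stop between vowels /a/ and /e/, so it voices to [g]. /uruffezwepuakeze/ → uruffezwebuageze.
Rule 3 (final vowel raising): /e/ is a mid vowel in word-final position, so it raises to [i]. /uruffezwebuageze/ → uruffezwebuagezi.

uruffezwebuagezi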